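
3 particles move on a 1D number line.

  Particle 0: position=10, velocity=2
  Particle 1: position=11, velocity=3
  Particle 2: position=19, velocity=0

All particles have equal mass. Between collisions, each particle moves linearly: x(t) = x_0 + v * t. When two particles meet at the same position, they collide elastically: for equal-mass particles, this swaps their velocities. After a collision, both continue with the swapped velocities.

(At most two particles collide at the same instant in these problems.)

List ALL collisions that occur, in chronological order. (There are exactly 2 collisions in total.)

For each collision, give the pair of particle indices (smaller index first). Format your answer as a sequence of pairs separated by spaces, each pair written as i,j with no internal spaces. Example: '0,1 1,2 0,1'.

Answer: 1,2 0,1

Derivation:
Collision at t=8/3: particles 1 and 2 swap velocities; positions: p0=46/3 p1=19 p2=19; velocities now: v0=2 v1=0 v2=3
Collision at t=9/2: particles 0 and 1 swap velocities; positions: p0=19 p1=19 p2=49/2; velocities now: v0=0 v1=2 v2=3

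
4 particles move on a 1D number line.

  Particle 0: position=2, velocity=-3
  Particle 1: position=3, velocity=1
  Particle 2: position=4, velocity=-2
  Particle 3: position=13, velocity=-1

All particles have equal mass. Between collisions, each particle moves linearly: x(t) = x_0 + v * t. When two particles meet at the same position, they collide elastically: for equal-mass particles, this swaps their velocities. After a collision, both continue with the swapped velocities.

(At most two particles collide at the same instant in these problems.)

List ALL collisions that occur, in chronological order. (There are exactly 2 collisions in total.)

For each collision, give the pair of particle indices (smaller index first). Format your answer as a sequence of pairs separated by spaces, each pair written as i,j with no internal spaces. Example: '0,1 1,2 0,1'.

Answer: 1,2 2,3

Derivation:
Collision at t=1/3: particles 1 and 2 swap velocities; positions: p0=1 p1=10/3 p2=10/3 p3=38/3; velocities now: v0=-3 v1=-2 v2=1 v3=-1
Collision at t=5: particles 2 and 3 swap velocities; positions: p0=-13 p1=-6 p2=8 p3=8; velocities now: v0=-3 v1=-2 v2=-1 v3=1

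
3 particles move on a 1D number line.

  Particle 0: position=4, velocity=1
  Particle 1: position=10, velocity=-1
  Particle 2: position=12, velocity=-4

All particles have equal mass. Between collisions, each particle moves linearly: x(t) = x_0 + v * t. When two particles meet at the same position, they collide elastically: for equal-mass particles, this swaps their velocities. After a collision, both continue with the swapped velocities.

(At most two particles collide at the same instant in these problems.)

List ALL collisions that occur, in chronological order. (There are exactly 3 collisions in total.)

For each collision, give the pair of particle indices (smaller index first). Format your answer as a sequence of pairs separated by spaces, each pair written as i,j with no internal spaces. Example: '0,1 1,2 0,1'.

Collision at t=2/3: particles 1 and 2 swap velocities; positions: p0=14/3 p1=28/3 p2=28/3; velocities now: v0=1 v1=-4 v2=-1
Collision at t=8/5: particles 0 and 1 swap velocities; positions: p0=28/5 p1=28/5 p2=42/5; velocities now: v0=-4 v1=1 v2=-1
Collision at t=3: particles 1 and 2 swap velocities; positions: p0=0 p1=7 p2=7; velocities now: v0=-4 v1=-1 v2=1

Answer: 1,2 0,1 1,2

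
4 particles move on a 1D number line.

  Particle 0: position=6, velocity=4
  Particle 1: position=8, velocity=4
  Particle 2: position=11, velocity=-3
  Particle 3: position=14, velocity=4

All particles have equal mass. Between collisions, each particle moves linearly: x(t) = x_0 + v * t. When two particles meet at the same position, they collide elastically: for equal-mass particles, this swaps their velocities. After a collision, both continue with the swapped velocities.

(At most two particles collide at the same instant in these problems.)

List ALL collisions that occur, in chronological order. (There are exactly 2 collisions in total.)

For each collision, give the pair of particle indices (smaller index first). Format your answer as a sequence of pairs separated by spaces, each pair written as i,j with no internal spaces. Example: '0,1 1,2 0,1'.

Collision at t=3/7: particles 1 and 2 swap velocities; positions: p0=54/7 p1=68/7 p2=68/7 p3=110/7; velocities now: v0=4 v1=-3 v2=4 v3=4
Collision at t=5/7: particles 0 and 1 swap velocities; positions: p0=62/7 p1=62/7 p2=76/7 p3=118/7; velocities now: v0=-3 v1=4 v2=4 v3=4

Answer: 1,2 0,1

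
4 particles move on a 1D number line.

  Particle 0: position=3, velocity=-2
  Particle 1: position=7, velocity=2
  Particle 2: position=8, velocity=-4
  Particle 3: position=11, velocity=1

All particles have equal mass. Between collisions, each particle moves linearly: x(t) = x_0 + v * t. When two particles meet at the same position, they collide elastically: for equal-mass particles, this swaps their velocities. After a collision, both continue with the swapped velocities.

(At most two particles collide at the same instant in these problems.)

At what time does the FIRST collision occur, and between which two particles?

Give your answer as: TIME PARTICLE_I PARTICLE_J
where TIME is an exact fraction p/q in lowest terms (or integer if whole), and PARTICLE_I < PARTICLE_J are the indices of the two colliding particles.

Answer: 1/6 1 2

Derivation:
Pair (0,1): pos 3,7 vel -2,2 -> not approaching (rel speed -4 <= 0)
Pair (1,2): pos 7,8 vel 2,-4 -> gap=1, closing at 6/unit, collide at t=1/6
Pair (2,3): pos 8,11 vel -4,1 -> not approaching (rel speed -5 <= 0)
Earliest collision: t=1/6 between 1 and 2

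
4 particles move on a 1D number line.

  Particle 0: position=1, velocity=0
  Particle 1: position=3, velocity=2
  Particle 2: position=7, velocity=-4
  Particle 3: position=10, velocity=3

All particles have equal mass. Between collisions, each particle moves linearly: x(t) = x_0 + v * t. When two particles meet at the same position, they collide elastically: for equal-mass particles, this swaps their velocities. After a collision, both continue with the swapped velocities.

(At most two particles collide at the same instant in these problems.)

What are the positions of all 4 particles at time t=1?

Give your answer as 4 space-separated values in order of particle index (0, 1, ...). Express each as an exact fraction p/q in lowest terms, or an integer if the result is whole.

Answer: 1 3 5 13

Derivation:
Collision at t=2/3: particles 1 and 2 swap velocities; positions: p0=1 p1=13/3 p2=13/3 p3=12; velocities now: v0=0 v1=-4 v2=2 v3=3
Advance to t=1 (no further collisions before then); velocities: v0=0 v1=-4 v2=2 v3=3; positions = 1 3 5 13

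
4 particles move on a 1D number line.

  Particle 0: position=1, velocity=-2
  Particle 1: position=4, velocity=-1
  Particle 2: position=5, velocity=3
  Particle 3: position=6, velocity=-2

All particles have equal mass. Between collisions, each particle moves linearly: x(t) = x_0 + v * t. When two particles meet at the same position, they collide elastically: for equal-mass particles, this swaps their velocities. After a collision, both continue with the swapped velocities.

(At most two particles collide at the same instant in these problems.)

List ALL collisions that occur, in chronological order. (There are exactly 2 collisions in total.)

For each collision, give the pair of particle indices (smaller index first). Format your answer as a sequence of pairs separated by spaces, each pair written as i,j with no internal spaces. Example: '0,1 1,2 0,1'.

Answer: 2,3 1,2

Derivation:
Collision at t=1/5: particles 2 and 3 swap velocities; positions: p0=3/5 p1=19/5 p2=28/5 p3=28/5; velocities now: v0=-2 v1=-1 v2=-2 v3=3
Collision at t=2: particles 1 and 2 swap velocities; positions: p0=-3 p1=2 p2=2 p3=11; velocities now: v0=-2 v1=-2 v2=-1 v3=3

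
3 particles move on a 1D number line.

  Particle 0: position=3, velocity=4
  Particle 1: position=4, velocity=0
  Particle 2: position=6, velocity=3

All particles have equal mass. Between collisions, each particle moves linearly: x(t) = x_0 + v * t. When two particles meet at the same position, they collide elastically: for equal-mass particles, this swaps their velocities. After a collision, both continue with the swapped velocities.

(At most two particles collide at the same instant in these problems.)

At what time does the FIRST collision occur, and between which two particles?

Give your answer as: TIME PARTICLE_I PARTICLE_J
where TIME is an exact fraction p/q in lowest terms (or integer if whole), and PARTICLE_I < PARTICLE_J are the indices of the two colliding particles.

Answer: 1/4 0 1

Derivation:
Pair (0,1): pos 3,4 vel 4,0 -> gap=1, closing at 4/unit, collide at t=1/4
Pair (1,2): pos 4,6 vel 0,3 -> not approaching (rel speed -3 <= 0)
Earliest collision: t=1/4 between 0 and 1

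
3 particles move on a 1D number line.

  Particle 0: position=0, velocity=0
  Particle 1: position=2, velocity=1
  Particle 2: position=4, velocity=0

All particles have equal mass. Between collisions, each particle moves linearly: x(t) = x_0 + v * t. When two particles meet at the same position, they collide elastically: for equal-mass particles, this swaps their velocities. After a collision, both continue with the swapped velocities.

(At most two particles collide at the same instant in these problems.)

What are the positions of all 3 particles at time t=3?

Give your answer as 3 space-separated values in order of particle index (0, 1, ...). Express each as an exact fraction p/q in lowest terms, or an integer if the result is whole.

Answer: 0 4 5

Derivation:
Collision at t=2: particles 1 and 2 swap velocities; positions: p0=0 p1=4 p2=4; velocities now: v0=0 v1=0 v2=1
Advance to t=3 (no further collisions before then); velocities: v0=0 v1=0 v2=1; positions = 0 4 5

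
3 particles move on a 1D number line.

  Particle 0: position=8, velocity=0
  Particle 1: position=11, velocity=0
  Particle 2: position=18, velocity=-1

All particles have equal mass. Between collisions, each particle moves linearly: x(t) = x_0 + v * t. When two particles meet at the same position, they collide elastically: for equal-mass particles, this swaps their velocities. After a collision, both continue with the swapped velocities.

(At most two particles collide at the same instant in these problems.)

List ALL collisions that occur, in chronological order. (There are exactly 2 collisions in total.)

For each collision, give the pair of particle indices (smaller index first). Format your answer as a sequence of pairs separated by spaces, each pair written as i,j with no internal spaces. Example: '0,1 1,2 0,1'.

Collision at t=7: particles 1 and 2 swap velocities; positions: p0=8 p1=11 p2=11; velocities now: v0=0 v1=-1 v2=0
Collision at t=10: particles 0 and 1 swap velocities; positions: p0=8 p1=8 p2=11; velocities now: v0=-1 v1=0 v2=0

Answer: 1,2 0,1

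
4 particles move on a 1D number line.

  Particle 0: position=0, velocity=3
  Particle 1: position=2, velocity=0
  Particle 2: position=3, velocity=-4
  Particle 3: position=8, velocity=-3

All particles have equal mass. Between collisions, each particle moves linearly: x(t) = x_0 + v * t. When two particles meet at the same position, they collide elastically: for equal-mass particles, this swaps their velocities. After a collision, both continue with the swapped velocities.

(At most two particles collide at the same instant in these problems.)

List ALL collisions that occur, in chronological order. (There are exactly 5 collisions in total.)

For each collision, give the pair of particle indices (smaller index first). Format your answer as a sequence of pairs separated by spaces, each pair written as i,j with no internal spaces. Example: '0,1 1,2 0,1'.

Answer: 1,2 0,1 1,2 2,3 1,2

Derivation:
Collision at t=1/4: particles 1 and 2 swap velocities; positions: p0=3/4 p1=2 p2=2 p3=29/4; velocities now: v0=3 v1=-4 v2=0 v3=-3
Collision at t=3/7: particles 0 and 1 swap velocities; positions: p0=9/7 p1=9/7 p2=2 p3=47/7; velocities now: v0=-4 v1=3 v2=0 v3=-3
Collision at t=2/3: particles 1 and 2 swap velocities; positions: p0=1/3 p1=2 p2=2 p3=6; velocities now: v0=-4 v1=0 v2=3 v3=-3
Collision at t=4/3: particles 2 and 3 swap velocities; positions: p0=-7/3 p1=2 p2=4 p3=4; velocities now: v0=-4 v1=0 v2=-3 v3=3
Collision at t=2: particles 1 and 2 swap velocities; positions: p0=-5 p1=2 p2=2 p3=6; velocities now: v0=-4 v1=-3 v2=0 v3=3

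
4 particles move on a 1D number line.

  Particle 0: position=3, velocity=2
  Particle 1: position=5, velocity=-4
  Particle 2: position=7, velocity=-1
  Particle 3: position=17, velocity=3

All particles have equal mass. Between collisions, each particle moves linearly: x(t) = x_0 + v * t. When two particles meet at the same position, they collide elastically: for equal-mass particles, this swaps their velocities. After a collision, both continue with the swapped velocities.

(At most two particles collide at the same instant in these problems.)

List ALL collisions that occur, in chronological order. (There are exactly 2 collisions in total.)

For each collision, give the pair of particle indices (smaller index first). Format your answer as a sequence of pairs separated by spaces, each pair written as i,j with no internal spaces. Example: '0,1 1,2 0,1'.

Answer: 0,1 1,2

Derivation:
Collision at t=1/3: particles 0 and 1 swap velocities; positions: p0=11/3 p1=11/3 p2=20/3 p3=18; velocities now: v0=-4 v1=2 v2=-1 v3=3
Collision at t=4/3: particles 1 and 2 swap velocities; positions: p0=-1/3 p1=17/3 p2=17/3 p3=21; velocities now: v0=-4 v1=-1 v2=2 v3=3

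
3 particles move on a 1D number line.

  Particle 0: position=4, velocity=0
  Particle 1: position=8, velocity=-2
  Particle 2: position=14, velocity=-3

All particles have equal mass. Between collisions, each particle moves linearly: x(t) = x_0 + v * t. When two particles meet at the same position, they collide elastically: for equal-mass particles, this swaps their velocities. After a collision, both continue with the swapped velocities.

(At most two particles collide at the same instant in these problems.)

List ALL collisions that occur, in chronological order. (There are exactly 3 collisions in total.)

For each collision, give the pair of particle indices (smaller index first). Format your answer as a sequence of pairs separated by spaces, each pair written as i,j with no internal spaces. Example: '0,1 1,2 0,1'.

Collision at t=2: particles 0 and 1 swap velocities; positions: p0=4 p1=4 p2=8; velocities now: v0=-2 v1=0 v2=-3
Collision at t=10/3: particles 1 and 2 swap velocities; positions: p0=4/3 p1=4 p2=4; velocities now: v0=-2 v1=-3 v2=0
Collision at t=6: particles 0 and 1 swap velocities; positions: p0=-4 p1=-4 p2=4; velocities now: v0=-3 v1=-2 v2=0

Answer: 0,1 1,2 0,1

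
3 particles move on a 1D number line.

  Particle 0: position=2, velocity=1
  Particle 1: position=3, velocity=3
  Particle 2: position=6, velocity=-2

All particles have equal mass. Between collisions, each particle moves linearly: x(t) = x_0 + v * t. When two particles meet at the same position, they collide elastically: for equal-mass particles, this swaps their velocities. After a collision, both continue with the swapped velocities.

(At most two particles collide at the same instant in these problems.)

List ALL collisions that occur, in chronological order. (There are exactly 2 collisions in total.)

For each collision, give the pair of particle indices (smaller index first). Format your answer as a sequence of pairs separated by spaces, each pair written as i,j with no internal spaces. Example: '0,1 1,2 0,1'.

Answer: 1,2 0,1

Derivation:
Collision at t=3/5: particles 1 and 2 swap velocities; positions: p0=13/5 p1=24/5 p2=24/5; velocities now: v0=1 v1=-2 v2=3
Collision at t=4/3: particles 0 and 1 swap velocities; positions: p0=10/3 p1=10/3 p2=7; velocities now: v0=-2 v1=1 v2=3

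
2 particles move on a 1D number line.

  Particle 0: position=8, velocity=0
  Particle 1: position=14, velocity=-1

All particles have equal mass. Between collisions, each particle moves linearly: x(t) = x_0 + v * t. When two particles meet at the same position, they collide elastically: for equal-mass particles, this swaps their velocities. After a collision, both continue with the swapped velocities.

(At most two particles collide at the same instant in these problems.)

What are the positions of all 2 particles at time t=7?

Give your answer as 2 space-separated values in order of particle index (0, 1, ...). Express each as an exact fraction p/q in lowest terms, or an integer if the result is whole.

Collision at t=6: particles 0 and 1 swap velocities; positions: p0=8 p1=8; velocities now: v0=-1 v1=0
Advance to t=7 (no further collisions before then); velocities: v0=-1 v1=0; positions = 7 8

Answer: 7 8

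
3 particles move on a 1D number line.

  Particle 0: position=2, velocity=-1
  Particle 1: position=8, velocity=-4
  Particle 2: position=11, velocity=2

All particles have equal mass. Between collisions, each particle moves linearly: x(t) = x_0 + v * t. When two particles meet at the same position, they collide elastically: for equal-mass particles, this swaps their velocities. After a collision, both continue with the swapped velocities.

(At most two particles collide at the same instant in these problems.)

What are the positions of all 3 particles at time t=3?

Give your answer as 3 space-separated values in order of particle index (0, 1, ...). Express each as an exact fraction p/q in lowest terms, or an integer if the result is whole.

Answer: -4 -1 17

Derivation:
Collision at t=2: particles 0 and 1 swap velocities; positions: p0=0 p1=0 p2=15; velocities now: v0=-4 v1=-1 v2=2
Advance to t=3 (no further collisions before then); velocities: v0=-4 v1=-1 v2=2; positions = -4 -1 17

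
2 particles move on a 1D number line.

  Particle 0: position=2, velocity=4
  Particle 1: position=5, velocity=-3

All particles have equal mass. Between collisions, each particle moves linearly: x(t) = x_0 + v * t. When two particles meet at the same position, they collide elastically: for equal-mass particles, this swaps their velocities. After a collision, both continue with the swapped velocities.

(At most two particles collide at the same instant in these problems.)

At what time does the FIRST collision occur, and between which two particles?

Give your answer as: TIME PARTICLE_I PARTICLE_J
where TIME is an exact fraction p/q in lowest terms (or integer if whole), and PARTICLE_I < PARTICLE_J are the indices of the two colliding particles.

Answer: 3/7 0 1

Derivation:
Pair (0,1): pos 2,5 vel 4,-3 -> gap=3, closing at 7/unit, collide at t=3/7
Earliest collision: t=3/7 between 0 and 1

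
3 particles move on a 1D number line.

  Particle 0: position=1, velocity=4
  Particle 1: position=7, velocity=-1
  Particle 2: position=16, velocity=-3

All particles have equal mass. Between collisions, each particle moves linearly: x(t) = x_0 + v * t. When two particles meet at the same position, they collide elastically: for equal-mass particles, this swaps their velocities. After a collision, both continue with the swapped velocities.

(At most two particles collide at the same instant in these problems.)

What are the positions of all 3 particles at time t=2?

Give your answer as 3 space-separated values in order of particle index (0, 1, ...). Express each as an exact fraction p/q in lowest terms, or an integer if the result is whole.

Collision at t=6/5: particles 0 and 1 swap velocities; positions: p0=29/5 p1=29/5 p2=62/5; velocities now: v0=-1 v1=4 v2=-3
Advance to t=2 (no further collisions before then); velocities: v0=-1 v1=4 v2=-3; positions = 5 9 10

Answer: 5 9 10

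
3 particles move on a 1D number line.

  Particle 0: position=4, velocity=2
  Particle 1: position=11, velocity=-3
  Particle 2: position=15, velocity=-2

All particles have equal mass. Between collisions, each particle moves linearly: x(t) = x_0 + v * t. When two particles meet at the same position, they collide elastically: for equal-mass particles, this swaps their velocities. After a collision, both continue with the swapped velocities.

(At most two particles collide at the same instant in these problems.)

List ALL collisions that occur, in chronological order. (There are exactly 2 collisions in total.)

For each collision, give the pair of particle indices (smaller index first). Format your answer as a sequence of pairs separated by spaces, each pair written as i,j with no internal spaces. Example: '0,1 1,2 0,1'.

Answer: 0,1 1,2

Derivation:
Collision at t=7/5: particles 0 and 1 swap velocities; positions: p0=34/5 p1=34/5 p2=61/5; velocities now: v0=-3 v1=2 v2=-2
Collision at t=11/4: particles 1 and 2 swap velocities; positions: p0=11/4 p1=19/2 p2=19/2; velocities now: v0=-3 v1=-2 v2=2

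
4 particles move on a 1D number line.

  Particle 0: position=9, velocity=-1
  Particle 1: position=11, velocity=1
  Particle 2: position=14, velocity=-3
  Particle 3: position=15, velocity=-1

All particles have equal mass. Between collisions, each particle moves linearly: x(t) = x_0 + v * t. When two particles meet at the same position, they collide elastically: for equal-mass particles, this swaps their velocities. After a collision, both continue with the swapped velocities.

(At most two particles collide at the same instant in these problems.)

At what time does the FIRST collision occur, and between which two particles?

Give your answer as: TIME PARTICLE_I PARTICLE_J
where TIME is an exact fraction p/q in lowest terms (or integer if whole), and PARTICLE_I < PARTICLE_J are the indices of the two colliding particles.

Pair (0,1): pos 9,11 vel -1,1 -> not approaching (rel speed -2 <= 0)
Pair (1,2): pos 11,14 vel 1,-3 -> gap=3, closing at 4/unit, collide at t=3/4
Pair (2,3): pos 14,15 vel -3,-1 -> not approaching (rel speed -2 <= 0)
Earliest collision: t=3/4 between 1 and 2

Answer: 3/4 1 2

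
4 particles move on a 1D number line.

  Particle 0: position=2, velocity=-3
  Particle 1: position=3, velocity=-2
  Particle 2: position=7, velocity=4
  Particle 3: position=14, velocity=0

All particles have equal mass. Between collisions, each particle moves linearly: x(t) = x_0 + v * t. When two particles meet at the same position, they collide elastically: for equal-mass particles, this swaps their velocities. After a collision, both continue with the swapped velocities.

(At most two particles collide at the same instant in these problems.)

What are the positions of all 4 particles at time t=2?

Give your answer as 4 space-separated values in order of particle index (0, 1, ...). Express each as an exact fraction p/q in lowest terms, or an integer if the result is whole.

Answer: -4 -1 14 15

Derivation:
Collision at t=7/4: particles 2 and 3 swap velocities; positions: p0=-13/4 p1=-1/2 p2=14 p3=14; velocities now: v0=-3 v1=-2 v2=0 v3=4
Advance to t=2 (no further collisions before then); velocities: v0=-3 v1=-2 v2=0 v3=4; positions = -4 -1 14 15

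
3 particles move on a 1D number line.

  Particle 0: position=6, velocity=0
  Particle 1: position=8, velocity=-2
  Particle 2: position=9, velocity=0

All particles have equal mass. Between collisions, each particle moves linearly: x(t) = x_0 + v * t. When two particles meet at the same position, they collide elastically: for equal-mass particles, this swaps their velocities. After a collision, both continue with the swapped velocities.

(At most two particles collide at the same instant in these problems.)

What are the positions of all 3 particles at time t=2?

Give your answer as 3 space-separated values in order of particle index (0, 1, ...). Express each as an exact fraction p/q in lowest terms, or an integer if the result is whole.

Collision at t=1: particles 0 and 1 swap velocities; positions: p0=6 p1=6 p2=9; velocities now: v0=-2 v1=0 v2=0
Advance to t=2 (no further collisions before then); velocities: v0=-2 v1=0 v2=0; positions = 4 6 9

Answer: 4 6 9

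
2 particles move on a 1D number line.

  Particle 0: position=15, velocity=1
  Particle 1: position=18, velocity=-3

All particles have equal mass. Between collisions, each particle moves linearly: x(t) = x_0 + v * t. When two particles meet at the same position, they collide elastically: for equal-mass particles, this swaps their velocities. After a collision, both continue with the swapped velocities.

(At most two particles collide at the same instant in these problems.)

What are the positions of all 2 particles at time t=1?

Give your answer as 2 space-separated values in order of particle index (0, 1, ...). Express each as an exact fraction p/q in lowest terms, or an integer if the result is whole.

Answer: 15 16

Derivation:
Collision at t=3/4: particles 0 and 1 swap velocities; positions: p0=63/4 p1=63/4; velocities now: v0=-3 v1=1
Advance to t=1 (no further collisions before then); velocities: v0=-3 v1=1; positions = 15 16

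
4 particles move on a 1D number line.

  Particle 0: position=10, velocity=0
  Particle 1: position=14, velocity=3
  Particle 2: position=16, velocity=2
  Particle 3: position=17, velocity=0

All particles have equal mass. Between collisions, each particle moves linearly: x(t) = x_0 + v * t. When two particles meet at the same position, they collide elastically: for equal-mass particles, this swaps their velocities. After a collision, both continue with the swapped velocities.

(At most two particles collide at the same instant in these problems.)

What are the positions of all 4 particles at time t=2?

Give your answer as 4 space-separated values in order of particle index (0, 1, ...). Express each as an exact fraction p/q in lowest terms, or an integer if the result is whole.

Answer: 10 17 20 20

Derivation:
Collision at t=1/2: particles 2 and 3 swap velocities; positions: p0=10 p1=31/2 p2=17 p3=17; velocities now: v0=0 v1=3 v2=0 v3=2
Collision at t=1: particles 1 and 2 swap velocities; positions: p0=10 p1=17 p2=17 p3=18; velocities now: v0=0 v1=0 v2=3 v3=2
Collision at t=2: particles 2 and 3 swap velocities; positions: p0=10 p1=17 p2=20 p3=20; velocities now: v0=0 v1=0 v2=2 v3=3
Advance to t=2 (no further collisions before then); velocities: v0=0 v1=0 v2=2 v3=3; positions = 10 17 20 20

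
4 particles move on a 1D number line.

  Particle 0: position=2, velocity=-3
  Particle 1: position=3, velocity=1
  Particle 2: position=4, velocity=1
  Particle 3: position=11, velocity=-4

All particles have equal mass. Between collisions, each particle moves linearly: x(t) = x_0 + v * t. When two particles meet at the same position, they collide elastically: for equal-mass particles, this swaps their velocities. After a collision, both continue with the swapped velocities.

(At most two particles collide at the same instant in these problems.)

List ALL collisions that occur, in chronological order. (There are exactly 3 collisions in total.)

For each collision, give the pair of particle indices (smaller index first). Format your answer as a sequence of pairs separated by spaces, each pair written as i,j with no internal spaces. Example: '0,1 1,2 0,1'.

Collision at t=7/5: particles 2 and 3 swap velocities; positions: p0=-11/5 p1=22/5 p2=27/5 p3=27/5; velocities now: v0=-3 v1=1 v2=-4 v3=1
Collision at t=8/5: particles 1 and 2 swap velocities; positions: p0=-14/5 p1=23/5 p2=23/5 p3=28/5; velocities now: v0=-3 v1=-4 v2=1 v3=1
Collision at t=9: particles 0 and 1 swap velocities; positions: p0=-25 p1=-25 p2=12 p3=13; velocities now: v0=-4 v1=-3 v2=1 v3=1

Answer: 2,3 1,2 0,1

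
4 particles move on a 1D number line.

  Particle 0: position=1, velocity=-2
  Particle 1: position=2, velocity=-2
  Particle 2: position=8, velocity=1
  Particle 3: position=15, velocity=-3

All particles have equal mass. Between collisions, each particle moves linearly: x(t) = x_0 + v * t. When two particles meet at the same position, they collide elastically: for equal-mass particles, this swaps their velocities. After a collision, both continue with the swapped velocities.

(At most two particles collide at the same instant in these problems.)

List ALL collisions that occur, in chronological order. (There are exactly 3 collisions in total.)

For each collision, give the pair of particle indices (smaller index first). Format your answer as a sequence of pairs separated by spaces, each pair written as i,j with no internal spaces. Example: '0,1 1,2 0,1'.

Answer: 2,3 1,2 0,1

Derivation:
Collision at t=7/4: particles 2 and 3 swap velocities; positions: p0=-5/2 p1=-3/2 p2=39/4 p3=39/4; velocities now: v0=-2 v1=-2 v2=-3 v3=1
Collision at t=13: particles 1 and 2 swap velocities; positions: p0=-25 p1=-24 p2=-24 p3=21; velocities now: v0=-2 v1=-3 v2=-2 v3=1
Collision at t=14: particles 0 and 1 swap velocities; positions: p0=-27 p1=-27 p2=-26 p3=22; velocities now: v0=-3 v1=-2 v2=-2 v3=1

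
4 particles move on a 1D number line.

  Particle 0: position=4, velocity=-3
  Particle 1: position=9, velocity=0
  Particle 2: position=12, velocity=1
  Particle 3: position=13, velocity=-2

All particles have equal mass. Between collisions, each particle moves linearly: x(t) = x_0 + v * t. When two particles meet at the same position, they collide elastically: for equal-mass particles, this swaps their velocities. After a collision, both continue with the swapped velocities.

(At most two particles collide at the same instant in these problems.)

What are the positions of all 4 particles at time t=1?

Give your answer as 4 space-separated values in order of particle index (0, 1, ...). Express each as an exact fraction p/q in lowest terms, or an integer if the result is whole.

Collision at t=1/3: particles 2 and 3 swap velocities; positions: p0=3 p1=9 p2=37/3 p3=37/3; velocities now: v0=-3 v1=0 v2=-2 v3=1
Advance to t=1 (no further collisions before then); velocities: v0=-3 v1=0 v2=-2 v3=1; positions = 1 9 11 13

Answer: 1 9 11 13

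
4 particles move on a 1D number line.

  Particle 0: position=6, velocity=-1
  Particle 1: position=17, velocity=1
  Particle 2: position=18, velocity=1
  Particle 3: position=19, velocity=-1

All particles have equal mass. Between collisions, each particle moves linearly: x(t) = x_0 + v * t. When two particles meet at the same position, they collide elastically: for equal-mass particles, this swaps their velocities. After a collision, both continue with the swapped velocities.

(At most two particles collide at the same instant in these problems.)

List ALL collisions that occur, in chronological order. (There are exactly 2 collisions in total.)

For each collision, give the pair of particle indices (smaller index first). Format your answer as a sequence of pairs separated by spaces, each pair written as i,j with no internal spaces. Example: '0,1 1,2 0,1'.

Collision at t=1/2: particles 2 and 3 swap velocities; positions: p0=11/2 p1=35/2 p2=37/2 p3=37/2; velocities now: v0=-1 v1=1 v2=-1 v3=1
Collision at t=1: particles 1 and 2 swap velocities; positions: p0=5 p1=18 p2=18 p3=19; velocities now: v0=-1 v1=-1 v2=1 v3=1

Answer: 2,3 1,2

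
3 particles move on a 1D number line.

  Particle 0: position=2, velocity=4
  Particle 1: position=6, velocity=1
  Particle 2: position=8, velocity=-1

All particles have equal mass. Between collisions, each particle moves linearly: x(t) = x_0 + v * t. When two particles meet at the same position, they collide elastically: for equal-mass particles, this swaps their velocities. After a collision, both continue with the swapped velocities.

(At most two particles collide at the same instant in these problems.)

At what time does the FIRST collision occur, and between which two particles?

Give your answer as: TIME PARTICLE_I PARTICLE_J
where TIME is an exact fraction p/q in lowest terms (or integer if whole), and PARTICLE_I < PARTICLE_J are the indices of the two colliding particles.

Pair (0,1): pos 2,6 vel 4,1 -> gap=4, closing at 3/unit, collide at t=4/3
Pair (1,2): pos 6,8 vel 1,-1 -> gap=2, closing at 2/unit, collide at t=1
Earliest collision: t=1 between 1 and 2

Answer: 1 1 2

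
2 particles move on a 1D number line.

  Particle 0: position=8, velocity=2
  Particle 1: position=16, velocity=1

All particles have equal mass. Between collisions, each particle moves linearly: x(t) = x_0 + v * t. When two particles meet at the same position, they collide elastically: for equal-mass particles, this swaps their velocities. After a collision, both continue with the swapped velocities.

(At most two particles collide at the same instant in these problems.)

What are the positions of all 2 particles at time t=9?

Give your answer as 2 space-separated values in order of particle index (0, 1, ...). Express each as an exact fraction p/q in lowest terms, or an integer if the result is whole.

Collision at t=8: particles 0 and 1 swap velocities; positions: p0=24 p1=24; velocities now: v0=1 v1=2
Advance to t=9 (no further collisions before then); velocities: v0=1 v1=2; positions = 25 26

Answer: 25 26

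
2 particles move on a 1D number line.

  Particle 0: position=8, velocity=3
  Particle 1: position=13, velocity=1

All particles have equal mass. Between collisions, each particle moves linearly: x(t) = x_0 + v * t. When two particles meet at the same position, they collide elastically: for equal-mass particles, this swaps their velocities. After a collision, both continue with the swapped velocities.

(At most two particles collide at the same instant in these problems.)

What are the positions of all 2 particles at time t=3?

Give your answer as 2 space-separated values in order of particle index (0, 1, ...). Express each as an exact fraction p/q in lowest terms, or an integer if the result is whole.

Collision at t=5/2: particles 0 and 1 swap velocities; positions: p0=31/2 p1=31/2; velocities now: v0=1 v1=3
Advance to t=3 (no further collisions before then); velocities: v0=1 v1=3; positions = 16 17

Answer: 16 17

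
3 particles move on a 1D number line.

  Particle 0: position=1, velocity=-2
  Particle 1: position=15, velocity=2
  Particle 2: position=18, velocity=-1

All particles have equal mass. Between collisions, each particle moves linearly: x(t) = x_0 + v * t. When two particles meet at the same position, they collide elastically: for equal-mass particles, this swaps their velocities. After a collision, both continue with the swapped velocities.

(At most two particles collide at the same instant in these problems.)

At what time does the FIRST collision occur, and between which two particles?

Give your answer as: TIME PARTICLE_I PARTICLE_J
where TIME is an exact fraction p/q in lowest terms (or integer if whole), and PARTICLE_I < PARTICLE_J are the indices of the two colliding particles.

Answer: 1 1 2

Derivation:
Pair (0,1): pos 1,15 vel -2,2 -> not approaching (rel speed -4 <= 0)
Pair (1,2): pos 15,18 vel 2,-1 -> gap=3, closing at 3/unit, collide at t=1
Earliest collision: t=1 between 1 and 2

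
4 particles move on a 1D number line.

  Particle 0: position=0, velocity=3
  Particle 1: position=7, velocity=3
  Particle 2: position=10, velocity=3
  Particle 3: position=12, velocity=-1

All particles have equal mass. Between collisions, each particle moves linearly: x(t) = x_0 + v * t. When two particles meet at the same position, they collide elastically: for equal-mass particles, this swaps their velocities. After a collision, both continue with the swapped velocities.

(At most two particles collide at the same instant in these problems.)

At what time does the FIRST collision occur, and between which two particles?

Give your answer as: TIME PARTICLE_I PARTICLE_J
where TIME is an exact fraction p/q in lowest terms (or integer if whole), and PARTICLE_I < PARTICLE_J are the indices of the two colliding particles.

Pair (0,1): pos 0,7 vel 3,3 -> not approaching (rel speed 0 <= 0)
Pair (1,2): pos 7,10 vel 3,3 -> not approaching (rel speed 0 <= 0)
Pair (2,3): pos 10,12 vel 3,-1 -> gap=2, closing at 4/unit, collide at t=1/2
Earliest collision: t=1/2 between 2 and 3

Answer: 1/2 2 3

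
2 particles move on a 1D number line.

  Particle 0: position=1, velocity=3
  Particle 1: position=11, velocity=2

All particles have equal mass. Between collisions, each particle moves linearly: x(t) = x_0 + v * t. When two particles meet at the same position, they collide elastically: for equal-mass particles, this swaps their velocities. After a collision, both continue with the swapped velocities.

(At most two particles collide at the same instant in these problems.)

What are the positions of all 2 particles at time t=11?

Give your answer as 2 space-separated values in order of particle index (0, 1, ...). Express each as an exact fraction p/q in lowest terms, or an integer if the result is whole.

Answer: 33 34

Derivation:
Collision at t=10: particles 0 and 1 swap velocities; positions: p0=31 p1=31; velocities now: v0=2 v1=3
Advance to t=11 (no further collisions before then); velocities: v0=2 v1=3; positions = 33 34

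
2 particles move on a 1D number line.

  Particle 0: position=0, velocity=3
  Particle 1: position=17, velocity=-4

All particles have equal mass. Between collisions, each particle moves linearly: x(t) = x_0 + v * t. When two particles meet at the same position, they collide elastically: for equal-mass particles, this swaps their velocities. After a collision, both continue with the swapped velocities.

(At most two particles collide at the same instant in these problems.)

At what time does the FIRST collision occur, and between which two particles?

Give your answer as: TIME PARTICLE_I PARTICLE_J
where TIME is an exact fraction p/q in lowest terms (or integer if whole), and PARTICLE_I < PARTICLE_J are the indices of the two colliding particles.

Pair (0,1): pos 0,17 vel 3,-4 -> gap=17, closing at 7/unit, collide at t=17/7
Earliest collision: t=17/7 between 0 and 1

Answer: 17/7 0 1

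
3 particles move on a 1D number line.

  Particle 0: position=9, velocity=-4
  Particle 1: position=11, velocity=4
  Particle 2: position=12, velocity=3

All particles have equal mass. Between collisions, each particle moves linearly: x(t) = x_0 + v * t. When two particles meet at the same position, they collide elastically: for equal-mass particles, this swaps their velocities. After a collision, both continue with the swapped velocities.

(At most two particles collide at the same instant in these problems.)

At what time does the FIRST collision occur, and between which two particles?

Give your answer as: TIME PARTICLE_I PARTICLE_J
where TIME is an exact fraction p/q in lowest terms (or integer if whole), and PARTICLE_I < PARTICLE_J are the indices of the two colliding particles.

Answer: 1 1 2

Derivation:
Pair (0,1): pos 9,11 vel -4,4 -> not approaching (rel speed -8 <= 0)
Pair (1,2): pos 11,12 vel 4,3 -> gap=1, closing at 1/unit, collide at t=1
Earliest collision: t=1 between 1 and 2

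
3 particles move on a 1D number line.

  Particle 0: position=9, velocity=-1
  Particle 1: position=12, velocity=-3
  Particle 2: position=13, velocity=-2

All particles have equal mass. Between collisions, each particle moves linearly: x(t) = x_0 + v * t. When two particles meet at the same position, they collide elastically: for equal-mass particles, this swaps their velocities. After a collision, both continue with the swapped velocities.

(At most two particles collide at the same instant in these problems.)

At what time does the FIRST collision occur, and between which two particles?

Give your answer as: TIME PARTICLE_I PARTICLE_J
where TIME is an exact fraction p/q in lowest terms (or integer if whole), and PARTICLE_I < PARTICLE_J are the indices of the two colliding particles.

Pair (0,1): pos 9,12 vel -1,-3 -> gap=3, closing at 2/unit, collide at t=3/2
Pair (1,2): pos 12,13 vel -3,-2 -> not approaching (rel speed -1 <= 0)
Earliest collision: t=3/2 between 0 and 1

Answer: 3/2 0 1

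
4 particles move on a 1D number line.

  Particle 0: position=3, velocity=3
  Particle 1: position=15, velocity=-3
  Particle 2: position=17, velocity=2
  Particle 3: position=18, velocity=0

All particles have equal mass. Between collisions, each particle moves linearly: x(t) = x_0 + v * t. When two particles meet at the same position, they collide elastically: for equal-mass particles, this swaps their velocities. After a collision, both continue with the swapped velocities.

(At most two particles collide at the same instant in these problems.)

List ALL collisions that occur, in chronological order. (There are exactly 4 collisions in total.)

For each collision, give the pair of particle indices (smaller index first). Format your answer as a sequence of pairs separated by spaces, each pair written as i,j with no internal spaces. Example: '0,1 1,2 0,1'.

Collision at t=1/2: particles 2 and 3 swap velocities; positions: p0=9/2 p1=27/2 p2=18 p3=18; velocities now: v0=3 v1=-3 v2=0 v3=2
Collision at t=2: particles 0 and 1 swap velocities; positions: p0=9 p1=9 p2=18 p3=21; velocities now: v0=-3 v1=3 v2=0 v3=2
Collision at t=5: particles 1 and 2 swap velocities; positions: p0=0 p1=18 p2=18 p3=27; velocities now: v0=-3 v1=0 v2=3 v3=2
Collision at t=14: particles 2 and 3 swap velocities; positions: p0=-27 p1=18 p2=45 p3=45; velocities now: v0=-3 v1=0 v2=2 v3=3

Answer: 2,3 0,1 1,2 2,3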